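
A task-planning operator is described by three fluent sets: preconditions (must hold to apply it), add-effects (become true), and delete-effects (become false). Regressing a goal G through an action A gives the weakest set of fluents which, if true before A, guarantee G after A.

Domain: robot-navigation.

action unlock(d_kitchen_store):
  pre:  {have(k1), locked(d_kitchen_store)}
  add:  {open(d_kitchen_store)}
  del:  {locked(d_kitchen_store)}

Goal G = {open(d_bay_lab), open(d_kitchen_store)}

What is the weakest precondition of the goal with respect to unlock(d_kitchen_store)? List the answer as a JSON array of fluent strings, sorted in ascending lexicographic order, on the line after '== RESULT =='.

Regress:
  G ∩ del = {}  (empty — regression defined)
  G \ add = {open(d_bay_lab), open(d_kitchen_store)} \ {open(d_kitchen_store)} = {open(d_bay_lab)}
  ∪ pre   = {open(d_bay_lab)} ∪ {have(k1), locked(d_kitchen_store)}
          = {have(k1), locked(d_kitchen_store), open(d_bay_lab)}

== RESULT ==
["have(k1)", "locked(d_kitchen_store)", "open(d_bay_lab)"]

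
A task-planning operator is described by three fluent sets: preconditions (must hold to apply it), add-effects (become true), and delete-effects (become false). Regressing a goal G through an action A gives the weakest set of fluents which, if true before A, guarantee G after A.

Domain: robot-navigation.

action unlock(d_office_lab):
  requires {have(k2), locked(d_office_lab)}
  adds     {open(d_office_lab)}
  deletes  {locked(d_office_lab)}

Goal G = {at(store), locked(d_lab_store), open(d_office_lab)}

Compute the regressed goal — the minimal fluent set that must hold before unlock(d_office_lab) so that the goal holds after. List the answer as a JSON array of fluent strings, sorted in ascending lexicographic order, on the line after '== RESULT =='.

Regress:
  G ∩ del = {}  (empty — regression defined)
  G \ add = {at(store), locked(d_lab_store), open(d_office_lab)} \ {open(d_office_lab)} = {at(store), locked(d_lab_store)}
  ∪ pre   = {at(store), locked(d_lab_store)} ∪ {have(k2), locked(d_office_lab)}
          = {at(store), have(k2), locked(d_lab_store), locked(d_office_lab)}

== RESULT ==
["at(store)", "have(k2)", "locked(d_lab_store)", "locked(d_office_lab)"]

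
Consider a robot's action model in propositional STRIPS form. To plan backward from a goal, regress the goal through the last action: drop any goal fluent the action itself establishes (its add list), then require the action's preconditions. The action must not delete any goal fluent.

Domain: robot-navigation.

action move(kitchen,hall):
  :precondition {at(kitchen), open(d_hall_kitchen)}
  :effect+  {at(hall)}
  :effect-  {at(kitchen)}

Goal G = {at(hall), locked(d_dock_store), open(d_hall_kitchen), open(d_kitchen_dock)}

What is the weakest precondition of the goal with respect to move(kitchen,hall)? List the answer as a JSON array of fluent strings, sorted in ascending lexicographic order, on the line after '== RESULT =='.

Regress:
  G ∩ del = {}  (empty — regression defined)
  G \ add = {at(hall), locked(d_dock_store), open(d_hall_kitchen), open(d_kitchen_dock)} \ {at(hall)} = {locked(d_dock_store), open(d_hall_kitchen), open(d_kitchen_dock)}
  ∪ pre   = {locked(d_dock_store), open(d_hall_kitchen), open(d_kitchen_dock)} ∪ {at(kitchen), open(d_hall_kitchen)}
          = {at(kitchen), locked(d_dock_store), open(d_hall_kitchen), open(d_kitchen_dock)}

== RESULT ==
["at(kitchen)", "locked(d_dock_store)", "open(d_hall_kitchen)", "open(d_kitchen_dock)"]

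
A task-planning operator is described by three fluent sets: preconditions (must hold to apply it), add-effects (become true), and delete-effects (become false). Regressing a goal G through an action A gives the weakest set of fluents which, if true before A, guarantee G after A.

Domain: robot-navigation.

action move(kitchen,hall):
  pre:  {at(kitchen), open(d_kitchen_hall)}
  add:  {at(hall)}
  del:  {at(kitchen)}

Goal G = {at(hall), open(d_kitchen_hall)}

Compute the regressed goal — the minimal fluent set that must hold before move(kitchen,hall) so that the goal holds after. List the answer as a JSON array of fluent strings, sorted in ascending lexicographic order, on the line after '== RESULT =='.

Compute (G \ add) ∪ pre:
  G ∩ del = {}  (empty — regression defined)
  G \ add = {at(hall), open(d_kitchen_hall)} \ {at(hall)} = {open(d_kitchen_hall)}
  ∪ pre   = {open(d_kitchen_hall)} ∪ {at(kitchen), open(d_kitchen_hall)}
          = {at(kitchen), open(d_kitchen_hall)}

== RESULT ==
["at(kitchen)", "open(d_kitchen_hall)"]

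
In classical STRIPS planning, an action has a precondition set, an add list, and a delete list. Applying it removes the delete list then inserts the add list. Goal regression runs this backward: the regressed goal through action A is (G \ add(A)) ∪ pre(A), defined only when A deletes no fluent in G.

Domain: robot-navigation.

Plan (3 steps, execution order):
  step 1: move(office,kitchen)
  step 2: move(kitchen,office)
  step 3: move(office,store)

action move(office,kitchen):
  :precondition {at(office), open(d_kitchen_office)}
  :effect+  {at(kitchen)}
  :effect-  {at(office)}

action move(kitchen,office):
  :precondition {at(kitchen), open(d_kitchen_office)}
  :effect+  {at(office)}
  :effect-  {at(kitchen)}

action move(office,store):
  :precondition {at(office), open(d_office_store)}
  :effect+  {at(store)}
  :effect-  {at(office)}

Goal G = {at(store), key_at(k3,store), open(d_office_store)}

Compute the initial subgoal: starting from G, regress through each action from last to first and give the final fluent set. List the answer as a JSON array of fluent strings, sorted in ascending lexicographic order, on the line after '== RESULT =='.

Work backward from the goal:
  through step 3 (move(office,store)): drop {at(store)}, keep {key_at(k3,store), open(d_office_store)}, require {at(office), open(d_office_store)}
    → {at(office), key_at(k3,store), open(d_office_store)}
  through step 2 (move(kitchen,office)): drop {at(office)}, keep {key_at(k3,store), open(d_office_store)}, require {at(kitchen), open(d_kitchen_office)}
    → {at(kitchen), key_at(k3,store), open(d_kitchen_office), open(d_office_store)}
  through step 1 (move(office,kitchen)): drop {at(kitchen)}, keep {key_at(k3,store), open(d_kitchen_office), open(d_office_store)}, require {at(office), open(d_kitchen_office)}
    → {at(office), key_at(k3,store), open(d_kitchen_office), open(d_office_store)}

== RESULT ==
["at(office)", "key_at(k3,store)", "open(d_kitchen_office)", "open(d_office_store)"]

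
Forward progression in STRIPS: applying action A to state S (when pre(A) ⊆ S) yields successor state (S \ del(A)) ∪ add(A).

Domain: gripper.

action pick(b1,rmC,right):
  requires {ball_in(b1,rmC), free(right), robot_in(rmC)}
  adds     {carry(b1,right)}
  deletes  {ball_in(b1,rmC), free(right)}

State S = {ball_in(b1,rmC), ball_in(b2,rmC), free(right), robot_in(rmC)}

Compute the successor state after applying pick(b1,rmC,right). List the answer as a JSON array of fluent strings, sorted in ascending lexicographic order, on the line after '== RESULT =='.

Progress:
  pre ⊆ S: {ball_in(b1,rmC), free(right), robot_in(rmC)} ⊆ S  — applicable
  S \ del = {ball_in(b2,rmC), robot_in(rmC)}
  ∪ add   = {ball_in(b2,rmC), carry(b1,right), robot_in(rmC)}

== RESULT ==
["ball_in(b2,rmC)", "carry(b1,right)", "robot_in(rmC)"]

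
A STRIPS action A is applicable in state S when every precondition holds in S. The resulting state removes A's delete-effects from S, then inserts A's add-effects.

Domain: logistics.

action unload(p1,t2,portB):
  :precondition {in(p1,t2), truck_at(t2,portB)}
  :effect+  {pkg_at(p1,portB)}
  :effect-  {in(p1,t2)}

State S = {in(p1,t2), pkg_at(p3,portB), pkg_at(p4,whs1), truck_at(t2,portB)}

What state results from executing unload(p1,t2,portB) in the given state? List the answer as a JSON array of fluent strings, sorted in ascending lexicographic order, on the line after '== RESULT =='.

Compute (S \ del) ∪ add:
  pre ⊆ S: {in(p1,t2), truck_at(t2,portB)} ⊆ S  — applicable
  S \ del = {pkg_at(p3,portB), pkg_at(p4,whs1), truck_at(t2,portB)}
  ∪ add   = {pkg_at(p1,portB), pkg_at(p3,portB), pkg_at(p4,whs1), truck_at(t2,portB)}

== RESULT ==
["pkg_at(p1,portB)", "pkg_at(p3,portB)", "pkg_at(p4,whs1)", "truck_at(t2,portB)"]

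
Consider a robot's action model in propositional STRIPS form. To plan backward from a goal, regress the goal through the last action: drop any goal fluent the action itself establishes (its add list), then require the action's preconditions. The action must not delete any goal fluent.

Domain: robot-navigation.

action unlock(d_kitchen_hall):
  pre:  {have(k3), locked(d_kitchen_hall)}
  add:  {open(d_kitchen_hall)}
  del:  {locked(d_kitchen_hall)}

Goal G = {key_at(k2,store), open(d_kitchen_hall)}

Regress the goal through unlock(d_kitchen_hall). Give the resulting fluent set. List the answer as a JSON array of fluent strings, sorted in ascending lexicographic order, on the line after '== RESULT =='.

Regress:
  G ∩ del = {}  (empty — regression defined)
  G \ add = {key_at(k2,store), open(d_kitchen_hall)} \ {open(d_kitchen_hall)} = {key_at(k2,store)}
  ∪ pre   = {key_at(k2,store)} ∪ {have(k3), locked(d_kitchen_hall)}
          = {have(k3), key_at(k2,store), locked(d_kitchen_hall)}

== RESULT ==
["have(k3)", "key_at(k2,store)", "locked(d_kitchen_hall)"]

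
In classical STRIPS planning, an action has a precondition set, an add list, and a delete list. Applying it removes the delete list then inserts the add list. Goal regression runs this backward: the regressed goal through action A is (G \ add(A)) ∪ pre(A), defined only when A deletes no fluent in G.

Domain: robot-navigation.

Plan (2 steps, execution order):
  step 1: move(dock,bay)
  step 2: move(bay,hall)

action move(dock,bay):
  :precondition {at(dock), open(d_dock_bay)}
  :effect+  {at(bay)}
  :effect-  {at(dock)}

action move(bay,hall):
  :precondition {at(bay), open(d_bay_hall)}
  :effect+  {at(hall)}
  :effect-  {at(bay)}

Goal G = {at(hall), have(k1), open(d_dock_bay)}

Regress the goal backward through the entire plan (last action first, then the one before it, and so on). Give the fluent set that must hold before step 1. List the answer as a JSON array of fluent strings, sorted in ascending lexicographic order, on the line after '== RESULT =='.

Work backward from the goal:
  through step 2 (move(bay,hall)): drop {at(hall)}, keep {have(k1), open(d_dock_bay)}, require {at(bay), open(d_bay_hall)}
    → {at(bay), have(k1), open(d_bay_hall), open(d_dock_bay)}
  through step 1 (move(dock,bay)): drop {at(bay)}, keep {have(k1), open(d_bay_hall), open(d_dock_bay)}, require {at(dock), open(d_dock_bay)}
    → {at(dock), have(k1), open(d_bay_hall), open(d_dock_bay)}

== RESULT ==
["at(dock)", "have(k1)", "open(d_bay_hall)", "open(d_dock_bay)"]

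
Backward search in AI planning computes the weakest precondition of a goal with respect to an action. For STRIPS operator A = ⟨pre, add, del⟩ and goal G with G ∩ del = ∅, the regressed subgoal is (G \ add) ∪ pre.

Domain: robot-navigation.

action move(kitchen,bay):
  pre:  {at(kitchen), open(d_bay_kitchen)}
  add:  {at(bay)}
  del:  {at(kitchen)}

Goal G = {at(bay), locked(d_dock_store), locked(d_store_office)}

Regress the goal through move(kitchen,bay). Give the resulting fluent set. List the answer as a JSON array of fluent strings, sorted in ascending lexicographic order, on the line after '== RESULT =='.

Compute (G \ add) ∪ pre:
  G ∩ del = {}  (empty — regression defined)
  G \ add = {at(bay), locked(d_dock_store), locked(d_store_office)} \ {at(bay)} = {locked(d_dock_store), locked(d_store_office)}
  ∪ pre   = {locked(d_dock_store), locked(d_store_office)} ∪ {at(kitchen), open(d_bay_kitchen)}
          = {at(kitchen), locked(d_dock_store), locked(d_store_office), open(d_bay_kitchen)}

== RESULT ==
["at(kitchen)", "locked(d_dock_store)", "locked(d_store_office)", "open(d_bay_kitchen)"]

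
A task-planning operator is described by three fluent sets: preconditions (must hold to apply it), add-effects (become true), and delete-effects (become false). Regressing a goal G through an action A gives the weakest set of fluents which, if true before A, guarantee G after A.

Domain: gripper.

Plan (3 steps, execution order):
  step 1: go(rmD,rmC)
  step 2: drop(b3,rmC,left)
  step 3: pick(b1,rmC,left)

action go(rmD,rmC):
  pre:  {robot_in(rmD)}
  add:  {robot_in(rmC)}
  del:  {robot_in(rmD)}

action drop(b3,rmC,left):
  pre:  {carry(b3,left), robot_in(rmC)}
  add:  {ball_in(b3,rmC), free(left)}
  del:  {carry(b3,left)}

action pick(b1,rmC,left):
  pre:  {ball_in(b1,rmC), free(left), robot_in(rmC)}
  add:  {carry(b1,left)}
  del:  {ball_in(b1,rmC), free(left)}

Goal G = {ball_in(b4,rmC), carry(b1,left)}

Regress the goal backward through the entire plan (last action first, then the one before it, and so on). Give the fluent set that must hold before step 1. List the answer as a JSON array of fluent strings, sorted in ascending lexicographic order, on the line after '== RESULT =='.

Regress step by step:
  through step 3 (pick(b1,rmC,left)): drop {carry(b1,left)}, keep {ball_in(b4,rmC)}, require {ball_in(b1,rmC), free(left), robot_in(rmC)}
    → {ball_in(b1,rmC), ball_in(b4,rmC), free(left), robot_in(rmC)}
  through step 2 (drop(b3,rmC,left)): drop {free(left)}, keep {ball_in(b1,rmC), ball_in(b4,rmC), robot_in(rmC)}, require {carry(b3,left), robot_in(rmC)}
    → {ball_in(b1,rmC), ball_in(b4,rmC), carry(b3,left), robot_in(rmC)}
  through step 1 (go(rmD,rmC)): drop {robot_in(rmC)}, keep {ball_in(b1,rmC), ball_in(b4,rmC), carry(b3,left)}, require {robot_in(rmD)}
    → {ball_in(b1,rmC), ball_in(b4,rmC), carry(b3,left), robot_in(rmD)}

== RESULT ==
["ball_in(b1,rmC)", "ball_in(b4,rmC)", "carry(b3,left)", "robot_in(rmD)"]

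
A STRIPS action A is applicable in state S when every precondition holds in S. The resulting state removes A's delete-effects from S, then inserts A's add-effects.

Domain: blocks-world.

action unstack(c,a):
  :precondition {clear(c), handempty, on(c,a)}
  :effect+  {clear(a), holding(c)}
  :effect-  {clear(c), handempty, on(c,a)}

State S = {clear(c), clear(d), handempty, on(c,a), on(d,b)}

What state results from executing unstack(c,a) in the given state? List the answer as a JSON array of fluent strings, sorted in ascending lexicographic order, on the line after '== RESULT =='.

Compute (S \ del) ∪ add:
  pre ⊆ S: {clear(c), handempty, on(c,a)} ⊆ S  — applicable
  S \ del = {clear(d), on(d,b)}
  ∪ add   = {clear(a), clear(d), holding(c), on(d,b)}

== RESULT ==
["clear(a)", "clear(d)", "holding(c)", "on(d,b)"]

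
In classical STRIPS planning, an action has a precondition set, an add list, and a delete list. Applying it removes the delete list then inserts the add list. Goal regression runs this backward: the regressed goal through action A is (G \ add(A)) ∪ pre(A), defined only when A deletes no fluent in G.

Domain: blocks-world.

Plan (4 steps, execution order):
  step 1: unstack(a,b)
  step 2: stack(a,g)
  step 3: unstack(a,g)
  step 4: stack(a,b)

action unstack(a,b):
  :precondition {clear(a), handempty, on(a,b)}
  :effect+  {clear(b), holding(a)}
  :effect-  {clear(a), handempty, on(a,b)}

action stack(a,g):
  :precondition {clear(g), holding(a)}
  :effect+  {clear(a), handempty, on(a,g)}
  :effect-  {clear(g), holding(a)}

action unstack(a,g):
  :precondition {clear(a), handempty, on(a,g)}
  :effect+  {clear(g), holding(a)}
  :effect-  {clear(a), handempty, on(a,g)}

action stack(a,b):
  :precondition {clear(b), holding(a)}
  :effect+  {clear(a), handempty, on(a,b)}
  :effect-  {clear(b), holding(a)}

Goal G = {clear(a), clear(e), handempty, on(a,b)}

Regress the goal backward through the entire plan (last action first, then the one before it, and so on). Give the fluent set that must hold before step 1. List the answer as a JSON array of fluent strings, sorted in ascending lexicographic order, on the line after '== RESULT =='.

Work backward from the goal:
  through step 4 (stack(a,b)): drop {clear(a), handempty, on(a,b)}, keep {clear(e)}, require {clear(b), holding(a)}
    → {clear(b), clear(e), holding(a)}
  through step 3 (unstack(a,g)): drop {holding(a)}, keep {clear(b), clear(e)}, require {clear(a), handempty, on(a,g)}
    → {clear(a), clear(b), clear(e), handempty, on(a,g)}
  through step 2 (stack(a,g)): drop {clear(a), handempty, on(a,g)}, keep {clear(b), clear(e)}, require {clear(g), holding(a)}
    → {clear(b), clear(e), clear(g), holding(a)}
  through step 1 (unstack(a,b)): drop {clear(b), holding(a)}, keep {clear(e), clear(g)}, require {clear(a), handempty, on(a,b)}
    → {clear(a), clear(e), clear(g), handempty, on(a,b)}

== RESULT ==
["clear(a)", "clear(e)", "clear(g)", "handempty", "on(a,b)"]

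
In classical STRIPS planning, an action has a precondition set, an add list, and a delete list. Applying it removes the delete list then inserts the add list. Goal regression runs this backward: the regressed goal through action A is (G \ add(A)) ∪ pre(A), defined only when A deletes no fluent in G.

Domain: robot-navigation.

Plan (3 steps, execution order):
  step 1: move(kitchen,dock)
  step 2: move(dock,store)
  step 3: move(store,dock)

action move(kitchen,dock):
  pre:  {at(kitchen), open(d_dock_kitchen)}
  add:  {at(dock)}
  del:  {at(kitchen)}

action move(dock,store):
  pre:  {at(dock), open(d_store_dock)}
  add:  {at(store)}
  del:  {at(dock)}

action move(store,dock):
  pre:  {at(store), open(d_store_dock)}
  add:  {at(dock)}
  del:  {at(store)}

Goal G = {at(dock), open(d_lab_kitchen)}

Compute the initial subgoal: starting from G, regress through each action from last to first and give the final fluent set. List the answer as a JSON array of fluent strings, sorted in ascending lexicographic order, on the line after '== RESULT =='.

Regress step by step:
  through step 3 (move(store,dock)): drop {at(dock)}, keep {open(d_lab_kitchen)}, require {at(store), open(d_store_dock)}
    → {at(store), open(d_lab_kitchen), open(d_store_dock)}
  through step 2 (move(dock,store)): drop {at(store)}, keep {open(d_lab_kitchen), open(d_store_dock)}, require {at(dock), open(d_store_dock)}
    → {at(dock), open(d_lab_kitchen), open(d_store_dock)}
  through step 1 (move(kitchen,dock)): drop {at(dock)}, keep {open(d_lab_kitchen), open(d_store_dock)}, require {at(kitchen), open(d_dock_kitchen)}
    → {at(kitchen), open(d_dock_kitchen), open(d_lab_kitchen), open(d_store_dock)}

== RESULT ==
["at(kitchen)", "open(d_dock_kitchen)", "open(d_lab_kitchen)", "open(d_store_dock)"]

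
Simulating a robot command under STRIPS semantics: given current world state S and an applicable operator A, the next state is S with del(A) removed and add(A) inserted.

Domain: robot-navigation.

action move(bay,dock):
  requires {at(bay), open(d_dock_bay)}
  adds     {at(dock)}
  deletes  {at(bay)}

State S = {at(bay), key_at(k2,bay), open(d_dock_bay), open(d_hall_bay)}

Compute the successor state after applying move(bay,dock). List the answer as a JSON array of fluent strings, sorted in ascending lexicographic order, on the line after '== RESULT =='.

Compute (S \ del) ∪ add:
  pre ⊆ S: {at(bay), open(d_dock_bay)} ⊆ S  — applicable
  S \ del = {key_at(k2,bay), open(d_dock_bay), open(d_hall_bay)}
  ∪ add   = {at(dock), key_at(k2,bay), open(d_dock_bay), open(d_hall_bay)}

== RESULT ==
["at(dock)", "key_at(k2,bay)", "open(d_dock_bay)", "open(d_hall_bay)"]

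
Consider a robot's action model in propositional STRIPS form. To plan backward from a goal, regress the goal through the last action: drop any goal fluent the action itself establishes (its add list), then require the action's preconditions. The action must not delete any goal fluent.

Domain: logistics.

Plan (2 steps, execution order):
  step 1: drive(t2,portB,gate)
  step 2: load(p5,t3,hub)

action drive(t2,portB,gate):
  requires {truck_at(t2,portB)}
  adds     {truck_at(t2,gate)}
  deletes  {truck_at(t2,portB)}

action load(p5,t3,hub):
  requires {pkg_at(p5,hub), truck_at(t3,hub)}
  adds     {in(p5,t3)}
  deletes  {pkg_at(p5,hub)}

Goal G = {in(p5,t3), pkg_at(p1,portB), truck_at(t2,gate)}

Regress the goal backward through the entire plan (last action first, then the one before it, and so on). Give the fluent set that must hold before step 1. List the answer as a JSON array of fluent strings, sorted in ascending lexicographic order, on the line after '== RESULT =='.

Work backward from the goal:
  through step 2 (load(p5,t3,hub)): drop {in(p5,t3)}, keep {pkg_at(p1,portB), truck_at(t2,gate)}, require {pkg_at(p5,hub), truck_at(t3,hub)}
    → {pkg_at(p1,portB), pkg_at(p5,hub), truck_at(t2,gate), truck_at(t3,hub)}
  through step 1 (drive(t2,portB,gate)): drop {truck_at(t2,gate)}, keep {pkg_at(p1,portB), pkg_at(p5,hub), truck_at(t3,hub)}, require {truck_at(t2,portB)}
    → {pkg_at(p1,portB), pkg_at(p5,hub), truck_at(t2,portB), truck_at(t3,hub)}

== RESULT ==
["pkg_at(p1,portB)", "pkg_at(p5,hub)", "truck_at(t2,portB)", "truck_at(t3,hub)"]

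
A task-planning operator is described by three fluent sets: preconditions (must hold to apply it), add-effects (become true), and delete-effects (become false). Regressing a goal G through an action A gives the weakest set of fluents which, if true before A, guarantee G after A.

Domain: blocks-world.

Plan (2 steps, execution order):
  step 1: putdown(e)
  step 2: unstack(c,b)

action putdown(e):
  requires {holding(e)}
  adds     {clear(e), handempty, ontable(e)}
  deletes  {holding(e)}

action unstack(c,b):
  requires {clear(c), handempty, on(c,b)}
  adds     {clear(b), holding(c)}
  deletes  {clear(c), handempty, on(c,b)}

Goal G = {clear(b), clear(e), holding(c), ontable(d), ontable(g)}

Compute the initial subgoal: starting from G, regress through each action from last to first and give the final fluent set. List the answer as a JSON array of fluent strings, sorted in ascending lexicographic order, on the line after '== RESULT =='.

Work backward from the goal:
  through step 2 (unstack(c,b)): drop {clear(b), holding(c)}, keep {clear(e), ontable(d), ontable(g)}, require {clear(c), handempty, on(c,b)}
    → {clear(c), clear(e), handempty, on(c,b), ontable(d), ontable(g)}
  through step 1 (putdown(e)): drop {clear(e), handempty}, keep {clear(c), on(c,b), ontable(d), ontable(g)}, require {holding(e)}
    → {clear(c), holding(e), on(c,b), ontable(d), ontable(g)}

== RESULT ==
["clear(c)", "holding(e)", "on(c,b)", "ontable(d)", "ontable(g)"]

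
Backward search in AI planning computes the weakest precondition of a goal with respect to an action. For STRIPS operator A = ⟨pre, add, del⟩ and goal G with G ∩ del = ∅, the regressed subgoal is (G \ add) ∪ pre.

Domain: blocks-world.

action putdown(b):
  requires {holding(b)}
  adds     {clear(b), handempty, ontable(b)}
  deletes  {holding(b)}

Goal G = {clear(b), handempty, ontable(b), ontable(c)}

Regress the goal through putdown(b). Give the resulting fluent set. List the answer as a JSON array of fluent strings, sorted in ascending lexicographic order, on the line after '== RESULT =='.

Compute (G \ add) ∪ pre:
  G ∩ del = {}  (empty — regression defined)
  G \ add = {clear(b), handempty, ontable(b), ontable(c)} \ {clear(b), handempty, ontable(b)} = {ontable(c)}
  ∪ pre   = {ontable(c)} ∪ {holding(b)}
          = {holding(b), ontable(c)}

== RESULT ==
["holding(b)", "ontable(c)"]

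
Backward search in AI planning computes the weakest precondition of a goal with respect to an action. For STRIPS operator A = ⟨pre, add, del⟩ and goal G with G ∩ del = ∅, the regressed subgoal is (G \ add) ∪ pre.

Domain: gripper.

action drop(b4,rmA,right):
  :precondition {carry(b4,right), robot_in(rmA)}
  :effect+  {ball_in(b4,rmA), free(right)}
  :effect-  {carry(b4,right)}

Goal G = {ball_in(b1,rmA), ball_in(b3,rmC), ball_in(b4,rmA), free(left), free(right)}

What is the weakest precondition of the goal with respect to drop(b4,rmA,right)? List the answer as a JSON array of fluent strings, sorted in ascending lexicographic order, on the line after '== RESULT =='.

Compute (G \ add) ∪ pre:
  G ∩ del = {}  (empty — regression defined)
  G \ add = {ball_in(b1,rmA), ball_in(b3,rmC), ball_in(b4,rmA), free(left), free(right)} \ {ball_in(b4,rmA), free(right)} = {ball_in(b1,rmA), ball_in(b3,rmC), free(left)}
  ∪ pre   = {ball_in(b1,rmA), ball_in(b3,rmC), free(left)} ∪ {carry(b4,right), robot_in(rmA)}
          = {ball_in(b1,rmA), ball_in(b3,rmC), carry(b4,right), free(left), robot_in(rmA)}

== RESULT ==
["ball_in(b1,rmA)", "ball_in(b3,rmC)", "carry(b4,right)", "free(left)", "robot_in(rmA)"]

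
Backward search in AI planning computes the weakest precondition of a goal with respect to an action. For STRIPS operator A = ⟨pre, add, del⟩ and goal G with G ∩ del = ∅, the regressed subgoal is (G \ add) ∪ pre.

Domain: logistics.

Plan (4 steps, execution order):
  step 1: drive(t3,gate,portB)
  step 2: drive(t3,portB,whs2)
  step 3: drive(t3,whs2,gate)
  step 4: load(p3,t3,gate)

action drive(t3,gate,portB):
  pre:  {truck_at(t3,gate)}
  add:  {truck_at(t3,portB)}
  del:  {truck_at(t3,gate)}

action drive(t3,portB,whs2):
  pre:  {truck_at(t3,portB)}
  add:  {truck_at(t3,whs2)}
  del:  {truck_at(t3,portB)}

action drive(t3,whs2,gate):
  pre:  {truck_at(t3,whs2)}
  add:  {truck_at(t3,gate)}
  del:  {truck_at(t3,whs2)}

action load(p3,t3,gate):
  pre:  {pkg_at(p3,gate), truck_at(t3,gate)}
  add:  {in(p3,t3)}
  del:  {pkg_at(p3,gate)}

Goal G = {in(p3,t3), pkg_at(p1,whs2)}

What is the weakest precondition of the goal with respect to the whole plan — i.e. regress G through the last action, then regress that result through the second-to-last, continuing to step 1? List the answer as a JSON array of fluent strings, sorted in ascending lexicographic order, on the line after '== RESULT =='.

Regress step by step:
  through step 4 (load(p3,t3,gate)): drop {in(p3,t3)}, keep {pkg_at(p1,whs2)}, require {pkg_at(p3,gate), truck_at(t3,gate)}
    → {pkg_at(p1,whs2), pkg_at(p3,gate), truck_at(t3,gate)}
  through step 3 (drive(t3,whs2,gate)): drop {truck_at(t3,gate)}, keep {pkg_at(p1,whs2), pkg_at(p3,gate)}, require {truck_at(t3,whs2)}
    → {pkg_at(p1,whs2), pkg_at(p3,gate), truck_at(t3,whs2)}
  through step 2 (drive(t3,portB,whs2)): drop {truck_at(t3,whs2)}, keep {pkg_at(p1,whs2), pkg_at(p3,gate)}, require {truck_at(t3,portB)}
    → {pkg_at(p1,whs2), pkg_at(p3,gate), truck_at(t3,portB)}
  through step 1 (drive(t3,gate,portB)): drop {truck_at(t3,portB)}, keep {pkg_at(p1,whs2), pkg_at(p3,gate)}, require {truck_at(t3,gate)}
    → {pkg_at(p1,whs2), pkg_at(p3,gate), truck_at(t3,gate)}

== RESULT ==
["pkg_at(p1,whs2)", "pkg_at(p3,gate)", "truck_at(t3,gate)"]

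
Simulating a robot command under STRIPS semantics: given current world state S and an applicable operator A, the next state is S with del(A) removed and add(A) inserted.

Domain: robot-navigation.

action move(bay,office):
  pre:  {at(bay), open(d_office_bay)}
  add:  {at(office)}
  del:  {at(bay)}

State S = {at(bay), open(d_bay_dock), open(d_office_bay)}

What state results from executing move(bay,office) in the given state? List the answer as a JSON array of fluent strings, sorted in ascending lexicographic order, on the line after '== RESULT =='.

Compute (S \ del) ∪ add:
  pre ⊆ S: {at(bay), open(d_office_bay)} ⊆ S  — applicable
  S \ del = {open(d_bay_dock), open(d_office_bay)}
  ∪ add   = {at(office), open(d_bay_dock), open(d_office_bay)}

== RESULT ==
["at(office)", "open(d_bay_dock)", "open(d_office_bay)"]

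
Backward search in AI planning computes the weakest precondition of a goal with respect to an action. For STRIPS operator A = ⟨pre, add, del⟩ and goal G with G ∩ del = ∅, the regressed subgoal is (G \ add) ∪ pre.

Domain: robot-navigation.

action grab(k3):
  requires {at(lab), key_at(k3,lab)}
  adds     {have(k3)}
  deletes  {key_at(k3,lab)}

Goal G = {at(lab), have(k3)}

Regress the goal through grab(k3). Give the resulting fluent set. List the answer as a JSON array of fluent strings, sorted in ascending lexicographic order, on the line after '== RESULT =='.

Compute (G \ add) ∪ pre:
  G ∩ del = {}  (empty — regression defined)
  G \ add = {at(lab), have(k3)} \ {have(k3)} = {at(lab)}
  ∪ pre   = {at(lab)} ∪ {at(lab), key_at(k3,lab)}
          = {at(lab), key_at(k3,lab)}

== RESULT ==
["at(lab)", "key_at(k3,lab)"]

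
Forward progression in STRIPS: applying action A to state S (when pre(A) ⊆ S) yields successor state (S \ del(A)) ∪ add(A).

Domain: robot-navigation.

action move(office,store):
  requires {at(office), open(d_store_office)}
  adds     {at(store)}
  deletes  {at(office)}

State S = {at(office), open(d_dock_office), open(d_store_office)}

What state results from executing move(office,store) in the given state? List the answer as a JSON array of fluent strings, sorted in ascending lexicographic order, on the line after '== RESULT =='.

Progress:
  pre ⊆ S: {at(office), open(d_store_office)} ⊆ S  — applicable
  S \ del = {open(d_dock_office), open(d_store_office)}
  ∪ add   = {at(store), open(d_dock_office), open(d_store_office)}

== RESULT ==
["at(store)", "open(d_dock_office)", "open(d_store_office)"]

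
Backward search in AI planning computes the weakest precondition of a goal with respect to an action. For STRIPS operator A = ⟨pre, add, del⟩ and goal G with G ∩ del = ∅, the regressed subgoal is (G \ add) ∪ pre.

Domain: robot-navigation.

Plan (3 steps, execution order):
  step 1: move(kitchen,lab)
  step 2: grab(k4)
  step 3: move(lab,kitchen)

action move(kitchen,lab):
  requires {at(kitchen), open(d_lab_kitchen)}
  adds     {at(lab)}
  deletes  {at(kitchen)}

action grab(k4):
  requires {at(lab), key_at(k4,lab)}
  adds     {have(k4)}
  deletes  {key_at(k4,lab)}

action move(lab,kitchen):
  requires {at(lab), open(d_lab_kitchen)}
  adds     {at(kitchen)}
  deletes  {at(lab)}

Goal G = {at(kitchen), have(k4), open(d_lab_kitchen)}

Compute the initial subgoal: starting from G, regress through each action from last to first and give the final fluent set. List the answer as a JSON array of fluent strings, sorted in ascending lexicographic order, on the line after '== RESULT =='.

Work backward from the goal:
  through step 3 (move(lab,kitchen)): drop {at(kitchen)}, keep {have(k4), open(d_lab_kitchen)}, require {at(lab), open(d_lab_kitchen)}
    → {at(lab), have(k4), open(d_lab_kitchen)}
  through step 2 (grab(k4)): drop {have(k4)}, keep {at(lab), open(d_lab_kitchen)}, require {at(lab), key_at(k4,lab)}
    → {at(lab), key_at(k4,lab), open(d_lab_kitchen)}
  through step 1 (move(kitchen,lab)): drop {at(lab)}, keep {key_at(k4,lab), open(d_lab_kitchen)}, require {at(kitchen), open(d_lab_kitchen)}
    → {at(kitchen), key_at(k4,lab), open(d_lab_kitchen)}

== RESULT ==
["at(kitchen)", "key_at(k4,lab)", "open(d_lab_kitchen)"]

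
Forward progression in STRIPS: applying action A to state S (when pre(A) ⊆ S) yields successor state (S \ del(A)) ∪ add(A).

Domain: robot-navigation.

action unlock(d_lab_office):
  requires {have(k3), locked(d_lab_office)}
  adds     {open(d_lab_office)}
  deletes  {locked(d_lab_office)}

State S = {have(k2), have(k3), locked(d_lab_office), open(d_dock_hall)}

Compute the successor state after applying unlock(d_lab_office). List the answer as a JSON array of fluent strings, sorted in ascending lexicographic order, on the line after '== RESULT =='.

Compute (S \ del) ∪ add:
  pre ⊆ S: {have(k3), locked(d_lab_office)} ⊆ S  — applicable
  S \ del = {have(k2), have(k3), open(d_dock_hall)}
  ∪ add   = {have(k2), have(k3), open(d_dock_hall), open(d_lab_office)}

== RESULT ==
["have(k2)", "have(k3)", "open(d_dock_hall)", "open(d_lab_office)"]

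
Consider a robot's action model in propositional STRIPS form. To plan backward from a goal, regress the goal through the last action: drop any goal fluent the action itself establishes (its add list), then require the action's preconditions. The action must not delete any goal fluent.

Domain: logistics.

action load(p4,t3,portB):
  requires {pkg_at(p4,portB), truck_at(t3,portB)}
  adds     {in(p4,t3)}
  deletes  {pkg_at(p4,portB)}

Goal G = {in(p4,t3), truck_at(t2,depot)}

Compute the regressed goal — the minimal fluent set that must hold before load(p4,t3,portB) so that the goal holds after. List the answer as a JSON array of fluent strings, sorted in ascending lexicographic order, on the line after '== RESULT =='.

Regress:
  G ∩ del = {}  (empty — regression defined)
  G \ add = {in(p4,t3), truck_at(t2,depot)} \ {in(p4,t3)} = {truck_at(t2,depot)}
  ∪ pre   = {truck_at(t2,depot)} ∪ {pkg_at(p4,portB), truck_at(t3,portB)}
          = {pkg_at(p4,portB), truck_at(t2,depot), truck_at(t3,portB)}

== RESULT ==
["pkg_at(p4,portB)", "truck_at(t2,depot)", "truck_at(t3,portB)"]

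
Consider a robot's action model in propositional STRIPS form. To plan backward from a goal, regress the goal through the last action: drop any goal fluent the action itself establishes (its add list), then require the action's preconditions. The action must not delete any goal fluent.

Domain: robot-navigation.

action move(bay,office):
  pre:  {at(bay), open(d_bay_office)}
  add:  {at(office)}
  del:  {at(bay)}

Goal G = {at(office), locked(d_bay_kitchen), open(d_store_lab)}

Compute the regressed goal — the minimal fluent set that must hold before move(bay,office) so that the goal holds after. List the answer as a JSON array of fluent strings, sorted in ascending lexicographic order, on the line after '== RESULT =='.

Compute (G \ add) ∪ pre:
  G ∩ del = {}  (empty — regression defined)
  G \ add = {at(office), locked(d_bay_kitchen), open(d_store_lab)} \ {at(office)} = {locked(d_bay_kitchen), open(d_store_lab)}
  ∪ pre   = {locked(d_bay_kitchen), open(d_store_lab)} ∪ {at(bay), open(d_bay_office)}
          = {at(bay), locked(d_bay_kitchen), open(d_bay_office), open(d_store_lab)}

== RESULT ==
["at(bay)", "locked(d_bay_kitchen)", "open(d_bay_office)", "open(d_store_lab)"]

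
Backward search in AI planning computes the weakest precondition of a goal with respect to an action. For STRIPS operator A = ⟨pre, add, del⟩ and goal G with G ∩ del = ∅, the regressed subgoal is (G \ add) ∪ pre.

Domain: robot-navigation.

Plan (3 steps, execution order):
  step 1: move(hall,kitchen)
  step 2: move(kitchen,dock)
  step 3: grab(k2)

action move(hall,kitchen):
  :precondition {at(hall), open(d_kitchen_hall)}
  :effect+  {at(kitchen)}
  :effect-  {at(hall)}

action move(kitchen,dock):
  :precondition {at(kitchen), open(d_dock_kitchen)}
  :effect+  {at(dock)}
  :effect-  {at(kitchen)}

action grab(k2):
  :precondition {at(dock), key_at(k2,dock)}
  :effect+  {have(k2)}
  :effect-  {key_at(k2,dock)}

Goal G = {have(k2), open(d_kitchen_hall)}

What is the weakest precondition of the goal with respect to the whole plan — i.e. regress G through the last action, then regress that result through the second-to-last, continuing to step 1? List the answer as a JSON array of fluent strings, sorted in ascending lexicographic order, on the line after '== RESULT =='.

Regress step by step:
  through step 3 (grab(k2)): drop {have(k2)}, keep {open(d_kitchen_hall)}, require {at(dock), key_at(k2,dock)}
    → {at(dock), key_at(k2,dock), open(d_kitchen_hall)}
  through step 2 (move(kitchen,dock)): drop {at(dock)}, keep {key_at(k2,dock), open(d_kitchen_hall)}, require {at(kitchen), open(d_dock_kitchen)}
    → {at(kitchen), key_at(k2,dock), open(d_dock_kitchen), open(d_kitchen_hall)}
  through step 1 (move(hall,kitchen)): drop {at(kitchen)}, keep {key_at(k2,dock), open(d_dock_kitchen), open(d_kitchen_hall)}, require {at(hall), open(d_kitchen_hall)}
    → {at(hall), key_at(k2,dock), open(d_dock_kitchen), open(d_kitchen_hall)}

== RESULT ==
["at(hall)", "key_at(k2,dock)", "open(d_dock_kitchen)", "open(d_kitchen_hall)"]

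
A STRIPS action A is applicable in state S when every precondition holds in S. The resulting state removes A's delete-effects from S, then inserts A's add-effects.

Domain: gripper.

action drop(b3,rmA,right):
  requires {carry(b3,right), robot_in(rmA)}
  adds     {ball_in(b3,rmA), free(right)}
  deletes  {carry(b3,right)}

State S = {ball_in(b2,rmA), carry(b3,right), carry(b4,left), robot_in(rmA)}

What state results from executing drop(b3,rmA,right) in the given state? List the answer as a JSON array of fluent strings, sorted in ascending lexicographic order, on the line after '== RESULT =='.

Compute (S \ del) ∪ add:
  pre ⊆ S: {carry(b3,right), robot_in(rmA)} ⊆ S  — applicable
  S \ del = {ball_in(b2,rmA), carry(b4,left), robot_in(rmA)}
  ∪ add   = {ball_in(b2,rmA), ball_in(b3,rmA), carry(b4,left), free(right), robot_in(rmA)}

== RESULT ==
["ball_in(b2,rmA)", "ball_in(b3,rmA)", "carry(b4,left)", "free(right)", "robot_in(rmA)"]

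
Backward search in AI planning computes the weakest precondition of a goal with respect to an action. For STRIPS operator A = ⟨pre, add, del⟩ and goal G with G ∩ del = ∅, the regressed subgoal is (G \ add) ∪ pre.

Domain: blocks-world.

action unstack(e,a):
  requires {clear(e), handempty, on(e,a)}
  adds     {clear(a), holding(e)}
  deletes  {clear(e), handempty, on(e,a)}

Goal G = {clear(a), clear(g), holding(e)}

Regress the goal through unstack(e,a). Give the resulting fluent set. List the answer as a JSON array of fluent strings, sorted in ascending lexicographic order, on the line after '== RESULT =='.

Regress:
  G ∩ del = {}  (empty — regression defined)
  G \ add = {clear(a), clear(g), holding(e)} \ {clear(a), holding(e)} = {clear(g)}
  ∪ pre   = {clear(g)} ∪ {clear(e), handempty, on(e,a)}
          = {clear(e), clear(g), handempty, on(e,a)}

== RESULT ==
["clear(e)", "clear(g)", "handempty", "on(e,a)"]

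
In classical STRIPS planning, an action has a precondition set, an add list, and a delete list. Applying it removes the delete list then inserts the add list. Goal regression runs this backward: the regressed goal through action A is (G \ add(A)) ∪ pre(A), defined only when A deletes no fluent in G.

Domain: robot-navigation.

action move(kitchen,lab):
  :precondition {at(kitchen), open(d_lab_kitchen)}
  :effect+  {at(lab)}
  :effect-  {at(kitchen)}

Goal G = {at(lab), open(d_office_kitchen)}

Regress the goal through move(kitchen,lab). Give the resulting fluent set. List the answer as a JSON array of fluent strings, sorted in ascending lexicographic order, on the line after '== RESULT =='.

Compute (G \ add) ∪ pre:
  G ∩ del = {}  (empty — regression defined)
  G \ add = {at(lab), open(d_office_kitchen)} \ {at(lab)} = {open(d_office_kitchen)}
  ∪ pre   = {open(d_office_kitchen)} ∪ {at(kitchen), open(d_lab_kitchen)}
          = {at(kitchen), open(d_lab_kitchen), open(d_office_kitchen)}

== RESULT ==
["at(kitchen)", "open(d_lab_kitchen)", "open(d_office_kitchen)"]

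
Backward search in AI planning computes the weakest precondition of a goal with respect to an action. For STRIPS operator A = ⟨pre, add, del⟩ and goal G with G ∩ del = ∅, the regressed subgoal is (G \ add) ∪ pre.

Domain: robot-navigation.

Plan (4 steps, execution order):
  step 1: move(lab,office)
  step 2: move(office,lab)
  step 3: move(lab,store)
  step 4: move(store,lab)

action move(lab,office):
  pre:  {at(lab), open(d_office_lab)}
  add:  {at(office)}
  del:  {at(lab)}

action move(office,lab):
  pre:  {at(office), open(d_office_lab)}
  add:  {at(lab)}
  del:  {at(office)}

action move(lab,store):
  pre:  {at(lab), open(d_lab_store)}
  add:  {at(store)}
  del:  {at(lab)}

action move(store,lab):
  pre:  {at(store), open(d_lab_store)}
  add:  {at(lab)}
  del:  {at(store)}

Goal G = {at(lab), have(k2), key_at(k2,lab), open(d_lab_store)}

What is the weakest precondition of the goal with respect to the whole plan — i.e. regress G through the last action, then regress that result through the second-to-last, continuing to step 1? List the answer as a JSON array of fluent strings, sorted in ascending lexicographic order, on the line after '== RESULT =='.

Regress step by step:
  through step 4 (move(store,lab)): drop {at(lab)}, keep {have(k2), key_at(k2,lab), open(d_lab_store)}, require {at(store), open(d_lab_store)}
    → {at(store), have(k2), key_at(k2,lab), open(d_lab_store)}
  through step 3 (move(lab,store)): drop {at(store)}, keep {have(k2), key_at(k2,lab), open(d_lab_store)}, require {at(lab), open(d_lab_store)}
    → {at(lab), have(k2), key_at(k2,lab), open(d_lab_store)}
  through step 2 (move(office,lab)): drop {at(lab)}, keep {have(k2), key_at(k2,lab), open(d_lab_store)}, require {at(office), open(d_office_lab)}
    → {at(office), have(k2), key_at(k2,lab), open(d_lab_store), open(d_office_lab)}
  through step 1 (move(lab,office)): drop {at(office)}, keep {have(k2), key_at(k2,lab), open(d_lab_store), open(d_office_lab)}, require {at(lab), open(d_office_lab)}
    → {at(lab), have(k2), key_at(k2,lab), open(d_lab_store), open(d_office_lab)}

== RESULT ==
["at(lab)", "have(k2)", "key_at(k2,lab)", "open(d_lab_store)", "open(d_office_lab)"]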